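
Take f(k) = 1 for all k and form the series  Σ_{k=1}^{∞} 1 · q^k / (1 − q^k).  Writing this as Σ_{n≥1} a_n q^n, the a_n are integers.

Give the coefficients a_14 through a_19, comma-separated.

q^14  k|14↦f(k): 1:1 2:1 7:1 14:1  a_14=4
n=15: 15·1 5·3 3·5 1·15  f→[1+1+1+1]=4
d|16:{1,2,4,8,16}  Σf=1+1+1+1+1=5
n=17: 1·17 17·1  f→[1+1]=2
n=18: 18·1 9·2 6·3 3·6 2·9 1·18  f→[1+1+1+1+1+1]=6
d|19:{1,19}  Σf=1+1=2

4, 4, 5, 2, 6, 2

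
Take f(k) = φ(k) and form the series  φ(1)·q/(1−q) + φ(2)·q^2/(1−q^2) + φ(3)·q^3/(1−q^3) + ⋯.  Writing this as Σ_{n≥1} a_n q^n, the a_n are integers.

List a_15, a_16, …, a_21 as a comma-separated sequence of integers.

n=15: 15·1 5·3 3·5 1·15  φ→[8+4+2+1]=15
[q^16] φ(16)=8,φ(8)=4,φ(4)=2,φ(2)=1,φ(1)=1 ⇒ 16
q^17  k|17↦φ(k): 17:16 1:1  a_17=17
[q^18] φ(1)=1,φ(2)=1,φ(3)=2,φ(6)=2,φ(9)=6,φ(18)=6 ⇒ 18
n=19: 1·19 19·1  φ→[1+18]=19
[q^20] φ(1)=1,φ(2)=1,φ(4)=2,φ(5)=4,φ(10)=4,φ(20)=8 ⇒ 20
q^21  k|21↦φ(k): 21:12 7:6 3:2 1:1  a_21=21

15, 16, 17, 18, 19, 20, 21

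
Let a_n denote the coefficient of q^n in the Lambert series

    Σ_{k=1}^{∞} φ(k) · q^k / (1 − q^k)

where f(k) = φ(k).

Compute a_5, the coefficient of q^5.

d|5:{5,1}  Σφ=4+1=5

a_5 = 5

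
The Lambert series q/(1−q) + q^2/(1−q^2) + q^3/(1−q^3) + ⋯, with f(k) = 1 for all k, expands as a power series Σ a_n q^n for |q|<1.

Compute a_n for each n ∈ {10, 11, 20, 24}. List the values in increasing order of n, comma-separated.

4, 2, 6, 8

q^10  k|10↦f(k): 1:1 2:1 5:1 10:1  a_10=4
n=11: 1·11 11·1  f→[1+1]=2
[q^20] f(20)=1,f(10)=1,f(5)=1,f(4)=1,f(2)=1,f(1)=1 ⇒ 6
q^24  k|24↦f(k): 24:1 12:1 8:1 6:1 4:1 3:1 2:1 1:1  a_24=8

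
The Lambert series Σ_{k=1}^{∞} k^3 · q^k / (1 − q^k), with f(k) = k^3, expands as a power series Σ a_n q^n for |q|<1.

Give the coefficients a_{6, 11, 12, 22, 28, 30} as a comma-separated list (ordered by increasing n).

n=6: 1·6 2·3 3·2 6·1  f→[1+8+27+216]=252
n=11: 1·11 11·1  f→[1+1331]=1332
[q^12] f(12)=1728,f(6)=216,f(4)=64,f(3)=27,f(2)=8,f(1)=1 ⇒ 2044
d|22:{22,11,2,1}  Σf=10648+1331+8+1=11988
[q^28] f(1)=1,f(2)=8,f(4)=64,f(7)=343,f(14)=2744,f(28)=21952 ⇒ 25112
q^30  k|30↦f(k): 30:27000 15:3375 10:1000 6:216 5:125 3:27 2:8 1:1  a_30=31752

252, 1332, 2044, 11988, 25112, 31752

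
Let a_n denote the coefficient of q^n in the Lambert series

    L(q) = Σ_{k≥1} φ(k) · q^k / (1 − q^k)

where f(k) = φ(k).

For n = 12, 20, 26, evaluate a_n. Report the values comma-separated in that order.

d|12:{12,6,4,3,2,1}  Σφ=4+2+2+2+1+1=12
n=20: 1·20 2·10 4·5 5·4 10·2 20·1  φ→[1+1+2+4+4+8]=20
d|26:{1,2,13,26}  Σφ=1+1+12+12=26

12, 20, 26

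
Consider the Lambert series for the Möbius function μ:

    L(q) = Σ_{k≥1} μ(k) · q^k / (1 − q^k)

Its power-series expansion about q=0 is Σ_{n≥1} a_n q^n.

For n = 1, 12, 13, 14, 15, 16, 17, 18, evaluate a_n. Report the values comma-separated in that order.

1, 0, 0, 0, 0, 0, 0, 0

d|1:{1}  Σμ=1=1
n=12: 12·1 6·2 4·3 3·4 2·6 1·12  μ→[0+1+0+(-1)+(-1)+1]=0
q^13  k|13↦μ(k): 13:-1 1:1  a_13=0
[q^14] μ(1)=1,μ(2)=-1,μ(7)=-1,μ(14)=1 ⇒ 0
q^15  k|15↦μ(k): 15:1 5:-1 3:-1 1:1  a_15=0
q^16  k|16↦μ(k): 1:1 2:-1 4:0 8:0 16:0  a_16=0
d|17:{17,1}  Σμ=(-1)+1=0
[q^18] μ(1)=1,μ(2)=-1,μ(3)=-1,μ(6)=1,μ(9)=0,μ(18)=0 ⇒ 0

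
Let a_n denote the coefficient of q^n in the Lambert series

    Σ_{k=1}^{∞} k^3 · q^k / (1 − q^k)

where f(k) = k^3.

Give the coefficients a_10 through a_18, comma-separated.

d|10:{10,5,2,1}  Σf=1000+125+8+1=1134
d|11:{11,1}  Σf=1331+1=1332
q^12  k|12↦f(k): 1:1 2:8 3:27 4:64 6:216 12:1728  a_12=2044
n=13: 1·13 13·1  f→[1+2197]=2198
d|14:{1,2,7,14}  Σf=1+8+343+2744=3096
n=15: 15·1 5·3 3·5 1·15  f→[3375+125+27+1]=3528
d|16:{1,2,4,8,16}  Σf=1+8+64+512+4096=4681
q^17  k|17↦f(k): 17:4913 1:1  a_17=4914
d|18:{1,2,3,6,9,18}  Σf=1+8+27+216+729+5832=6813

1134, 1332, 2044, 2198, 3096, 3528, 4681, 4914, 6813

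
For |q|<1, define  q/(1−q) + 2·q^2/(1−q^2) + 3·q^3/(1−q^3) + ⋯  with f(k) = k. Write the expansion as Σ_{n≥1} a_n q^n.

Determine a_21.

[q^21] f(1)=1,f(3)=3,f(7)=7,f(21)=21 ⇒ 32

a_21 = 32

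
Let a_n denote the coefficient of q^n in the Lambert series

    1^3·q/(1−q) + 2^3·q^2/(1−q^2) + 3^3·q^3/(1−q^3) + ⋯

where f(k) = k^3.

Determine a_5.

[q^5] f(1)=1,f(5)=125 ⇒ 126

a_5 = 126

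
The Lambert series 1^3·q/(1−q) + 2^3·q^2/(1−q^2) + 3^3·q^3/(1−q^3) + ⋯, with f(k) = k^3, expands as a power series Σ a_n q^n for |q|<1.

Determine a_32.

d|32:{1,2,4,8,16,32}  Σf=1+8+64+512+4096+32768=37449

a_32 = 37449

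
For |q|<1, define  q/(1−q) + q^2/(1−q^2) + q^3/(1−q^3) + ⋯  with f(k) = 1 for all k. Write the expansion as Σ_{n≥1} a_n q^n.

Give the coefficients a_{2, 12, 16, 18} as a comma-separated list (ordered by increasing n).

[q^2] f(2)=1,f(1)=1 ⇒ 2
q^12  k|12↦f(k): 1:1 2:1 3:1 4:1 6:1 12:1  a_12=6
q^16  k|16↦f(k): 1:1 2:1 4:1 8:1 16:1  a_16=5
d|18:{1,2,3,6,9,18}  Σf=1+1+1+1+1+1=6

2, 6, 5, 6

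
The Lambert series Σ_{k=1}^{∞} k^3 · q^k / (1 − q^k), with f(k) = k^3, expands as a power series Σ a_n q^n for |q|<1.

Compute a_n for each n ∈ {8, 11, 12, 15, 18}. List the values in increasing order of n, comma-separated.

n=8: 8·1 4·2 2·4 1·8  f→[512+64+8+1]=585
q^11  k|11↦f(k): 11:1331 1:1  a_11=1332
[q^12] f(1)=1,f(2)=8,f(3)=27,f(4)=64,f(6)=216,f(12)=1728 ⇒ 2044
n=15: 15·1 5·3 3·5 1·15  f→[3375+125+27+1]=3528
q^18  k|18↦f(k): 18:5832 9:729 6:216 3:27 2:8 1:1  a_18=6813

585, 1332, 2044, 3528, 6813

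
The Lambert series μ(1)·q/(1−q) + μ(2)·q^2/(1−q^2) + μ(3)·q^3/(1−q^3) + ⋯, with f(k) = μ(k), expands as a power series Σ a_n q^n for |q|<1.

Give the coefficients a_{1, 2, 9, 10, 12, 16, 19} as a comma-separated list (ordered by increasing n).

n=1: 1·1  μ→[1]=1
q^2  k|2↦μ(k): 2:-1 1:1  a_2=0
n=9: 9·1 3·3 1·9  μ→[0+(-1)+1]=0
q^10  k|10↦μ(k): 1:1 2:-1 5:-1 10:1  a_10=0
q^12  k|12↦μ(k): 1:1 2:-1 3:-1 4:0 6:1 12:0  a_12=0
[q^16] μ(1)=1,μ(2)=-1,μ(4)=0,μ(8)=0,μ(16)=0 ⇒ 0
[q^19] μ(1)=1,μ(19)=-1 ⇒ 0

1, 0, 0, 0, 0, 0, 0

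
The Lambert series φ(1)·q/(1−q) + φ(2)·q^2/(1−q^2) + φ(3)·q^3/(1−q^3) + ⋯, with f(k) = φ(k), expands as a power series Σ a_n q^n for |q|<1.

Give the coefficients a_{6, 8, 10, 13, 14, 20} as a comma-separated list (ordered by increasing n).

n=6: 1·6 2·3 3·2 6·1  φ→[1+1+2+2]=6
n=8: 8·1 4·2 2·4 1·8  φ→[4+2+1+1]=8
q^10  k|10↦φ(k): 10:4 5:4 2:1 1:1  a_10=10
[q^13] φ(13)=12,φ(1)=1 ⇒ 13
d|14:{14,7,2,1}  Σφ=6+6+1+1=14
q^20  k|20↦φ(k): 1:1 2:1 4:2 5:4 10:4 20:8  a_20=20

6, 8, 10, 13, 14, 20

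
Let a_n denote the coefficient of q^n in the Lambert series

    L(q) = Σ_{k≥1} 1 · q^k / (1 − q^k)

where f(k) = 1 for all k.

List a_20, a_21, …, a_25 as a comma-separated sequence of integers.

d|20:{1,2,4,5,10,20}  Σf=1+1+1+1+1+1=6
[q^21] f(1)=1,f(3)=1,f(7)=1,f(21)=1 ⇒ 4
d|22:{1,2,11,22}  Σf=1+1+1+1=4
n=23: 23·1 1·23  f→[1+1]=2
d|24:{24,12,8,6,4,3,2,1}  Σf=1+1+1+1+1+1+1+1=8
[q^25] f(25)=1,f(5)=1,f(1)=1 ⇒ 3

6, 4, 4, 2, 8, 3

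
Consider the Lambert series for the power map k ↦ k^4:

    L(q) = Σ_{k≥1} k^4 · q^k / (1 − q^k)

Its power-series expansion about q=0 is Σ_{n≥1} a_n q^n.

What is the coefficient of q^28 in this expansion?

d|28:{1,2,4,7,14,28}  Σf=1+16+256+2401+38416+614656=655746

a_28 = 655746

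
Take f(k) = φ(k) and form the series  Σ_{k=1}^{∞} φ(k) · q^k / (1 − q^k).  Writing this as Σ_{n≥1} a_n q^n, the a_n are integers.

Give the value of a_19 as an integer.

[q^19] φ(1)=1,φ(19)=18 ⇒ 19

a_19 = 19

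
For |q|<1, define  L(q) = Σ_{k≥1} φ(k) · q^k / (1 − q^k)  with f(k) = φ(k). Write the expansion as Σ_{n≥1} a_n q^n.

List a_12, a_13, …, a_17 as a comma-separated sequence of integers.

d|12:{12,6,4,3,2,1}  Σφ=4+2+2+2+1+1=12
n=13: 1·13 13·1  φ→[1+12]=13
q^14  k|14↦φ(k): 14:6 7:6 2:1 1:1  a_14=14
n=15: 1·15 3·5 5·3 15·1  φ→[1+2+4+8]=15
d|16:{1,2,4,8,16}  Σφ=1+1+2+4+8=16
q^17  k|17↦φ(k): 17:16 1:1  a_17=17

12, 13, 14, 15, 16, 17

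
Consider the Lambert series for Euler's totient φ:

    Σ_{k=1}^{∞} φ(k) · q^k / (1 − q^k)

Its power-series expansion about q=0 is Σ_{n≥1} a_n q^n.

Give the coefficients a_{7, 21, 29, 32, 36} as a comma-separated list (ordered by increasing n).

q^7  k|7↦φ(k): 1:1 7:6  a_7=7
[q^21] φ(1)=1,φ(3)=2,φ(7)=6,φ(21)=12 ⇒ 21
d|29:{1,29}  Σφ=1+28=29
[q^32] φ(32)=16,φ(16)=8,φ(8)=4,φ(4)=2,φ(2)=1,φ(1)=1 ⇒ 32
q^36  k|36↦φ(k): 1:1 2:1 3:2 4:2 6:2 9:6 12:4 18:6 36:12  a_36=36

7, 21, 29, 32, 36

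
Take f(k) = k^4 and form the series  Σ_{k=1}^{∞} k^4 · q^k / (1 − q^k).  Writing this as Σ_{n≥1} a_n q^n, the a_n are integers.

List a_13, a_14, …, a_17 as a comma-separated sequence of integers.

[q^13] f(13)=28561,f(1)=1 ⇒ 28562
[q^14] f(14)=38416,f(7)=2401,f(2)=16,f(1)=1 ⇒ 40834
d|15:{15,5,3,1}  Σf=50625+625+81+1=51332
n=16: 16·1 8·2 4·4 2·8 1·16  f→[65536+4096+256+16+1]=69905
[q^17] f(17)=83521,f(1)=1 ⇒ 83522

28562, 40834, 51332, 69905, 83522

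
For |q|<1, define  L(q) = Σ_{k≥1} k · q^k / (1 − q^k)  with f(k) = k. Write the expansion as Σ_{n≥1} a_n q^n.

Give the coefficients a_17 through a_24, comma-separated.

q^17  k|17↦f(k): 1:1 17:17  a_17=18
n=18: 1·18 2·9 3·6 6·3 9·2 18·1  f→[1+2+3+6+9+18]=39
d|19:{1,19}  Σf=1+19=20
q^20  k|20↦f(k): 1:1 2:2 4:4 5:5 10:10 20:20  a_20=42
[q^21] f(21)=21,f(7)=7,f(3)=3,f(1)=1 ⇒ 32
d|22:{22,11,2,1}  Σf=22+11+2+1=36
q^23  k|23↦f(k): 23:23 1:1  a_23=24
q^24  k|24↦f(k): 24:24 12:12 8:8 6:6 4:4 3:3 2:2 1:1  a_24=60

18, 39, 20, 42, 32, 36, 24, 60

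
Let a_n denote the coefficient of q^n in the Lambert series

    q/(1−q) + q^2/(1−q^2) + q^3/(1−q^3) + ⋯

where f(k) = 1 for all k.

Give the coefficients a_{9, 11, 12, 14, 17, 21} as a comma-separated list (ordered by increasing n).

3, 2, 6, 4, 2, 4

n=9: 9·1 3·3 1·9  f→[1+1+1]=3
q^11  k|11↦f(k): 11:1 1:1  a_11=2
n=12: 1·12 2·6 3·4 4·3 6·2 12·1  f→[1+1+1+1+1+1]=6
[q^14] f(14)=1,f(7)=1,f(2)=1,f(1)=1 ⇒ 4
q^17  k|17↦f(k): 1:1 17:1  a_17=2
n=21: 21·1 7·3 3·7 1·21  f→[1+1+1+1]=4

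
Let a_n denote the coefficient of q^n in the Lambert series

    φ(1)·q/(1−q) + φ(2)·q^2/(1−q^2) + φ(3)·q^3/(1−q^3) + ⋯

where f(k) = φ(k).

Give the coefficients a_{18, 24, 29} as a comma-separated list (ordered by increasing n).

n=18: 1·18 2·9 3·6 6·3 9·2 18·1  φ→[1+1+2+2+6+6]=18
d|24:{1,2,3,4,6,8,12,24}  Σφ=1+1+2+2+2+4+4+8=24
q^29  k|29↦φ(k): 1:1 29:28  a_29=29

18, 24, 29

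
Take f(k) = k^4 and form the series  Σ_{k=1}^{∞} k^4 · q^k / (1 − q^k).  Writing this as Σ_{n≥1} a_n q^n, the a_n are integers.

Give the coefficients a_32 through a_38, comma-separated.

1118481, 1200644, 1419874, 1503652, 1813539, 1874162, 2215474

q^32  k|32↦f(k): 32:1048576 16:65536 8:4096 4:256 2:16 1:1  a_32=1118481
[q^33] f(1)=1,f(3)=81,f(11)=14641,f(33)=1185921 ⇒ 1200644
q^34  k|34↦f(k): 34:1336336 17:83521 2:16 1:1  a_34=1419874
[q^35] f(35)=1500625,f(7)=2401,f(5)=625,f(1)=1 ⇒ 1503652
[q^36] f(1)=1,f(2)=16,f(3)=81,f(4)=256,f(6)=1296,f(9)=6561,f(12)=20736,f(18)=104976,f(36)=1679616 ⇒ 1813539
[q^37] f(1)=1,f(37)=1874161 ⇒ 1874162
q^38  k|38↦f(k): 38:2085136 19:130321 2:16 1:1  a_38=2215474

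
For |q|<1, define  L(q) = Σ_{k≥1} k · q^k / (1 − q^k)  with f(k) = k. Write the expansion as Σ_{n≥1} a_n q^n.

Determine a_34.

a_34 = 54

n=34: 34·1 17·2 2·17 1·34  f→[34+17+2+1]=54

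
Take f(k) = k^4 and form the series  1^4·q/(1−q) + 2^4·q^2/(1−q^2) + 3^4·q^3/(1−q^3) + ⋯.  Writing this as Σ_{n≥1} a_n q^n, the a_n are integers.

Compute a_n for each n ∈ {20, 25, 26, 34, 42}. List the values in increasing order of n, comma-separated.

170898, 391251, 485554, 1419874, 3348388

[q^20] f(1)=1,f(2)=16,f(4)=256,f(5)=625,f(10)=10000,f(20)=160000 ⇒ 170898
q^25  k|25↦f(k): 25:390625 5:625 1:1  a_25=391251
d|26:{1,2,13,26}  Σf=1+16+28561+456976=485554
d|34:{34,17,2,1}  Σf=1336336+83521+16+1=1419874
d|42:{42,21,14,7,6,3,2,1}  Σf=3111696+194481+38416+2401+1296+81+16+1=3348388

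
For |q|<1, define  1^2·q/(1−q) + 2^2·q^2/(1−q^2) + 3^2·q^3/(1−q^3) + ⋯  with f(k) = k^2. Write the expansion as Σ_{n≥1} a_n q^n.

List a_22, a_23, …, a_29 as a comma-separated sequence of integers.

d|22:{22,11,2,1}  Σf=484+121+4+1=610
q^23  k|23↦f(k): 1:1 23:529  a_23=530
n=24: 24·1 12·2 8·3 6·4 4·6 3·8 2·12 1·24  f→[576+144+64+36+16+9+4+1]=850
q^25  k|25↦f(k): 1:1 5:25 25:625  a_25=651
[q^26] f(1)=1,f(2)=4,f(13)=169,f(26)=676 ⇒ 850
[q^27] f(27)=729,f(9)=81,f(3)=9,f(1)=1 ⇒ 820
n=28: 28·1 14·2 7·4 4·7 2·14 1·28  f→[784+196+49+16+4+1]=1050
q^29  k|29↦f(k): 29:841 1:1  a_29=842

610, 530, 850, 651, 850, 820, 1050, 842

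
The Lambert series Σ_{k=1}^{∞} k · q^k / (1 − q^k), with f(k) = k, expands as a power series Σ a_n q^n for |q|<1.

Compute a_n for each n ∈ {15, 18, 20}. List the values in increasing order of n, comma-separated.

24, 39, 42

q^15  k|15↦f(k): 15:15 5:5 3:3 1:1  a_15=24
d|18:{18,9,6,3,2,1}  Σf=18+9+6+3+2+1=39
[q^20] f(20)=20,f(10)=10,f(5)=5,f(4)=4,f(2)=2,f(1)=1 ⇒ 42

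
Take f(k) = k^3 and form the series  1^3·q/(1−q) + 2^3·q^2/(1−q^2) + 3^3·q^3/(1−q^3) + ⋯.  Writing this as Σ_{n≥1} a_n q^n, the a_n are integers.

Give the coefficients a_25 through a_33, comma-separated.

[q^25] f(25)=15625,f(5)=125,f(1)=1 ⇒ 15751
d|26:{1,2,13,26}  Σf=1+8+2197+17576=19782
q^27  k|27↦f(k): 1:1 3:27 9:729 27:19683  a_27=20440
n=28: 1·28 2·14 4·7 7·4 14·2 28·1  f→[1+8+64+343+2744+21952]=25112
[q^29] f(29)=24389,f(1)=1 ⇒ 24390
[q^30] f(30)=27000,f(15)=3375,f(10)=1000,f(6)=216,f(5)=125,f(3)=27,f(2)=8,f(1)=1 ⇒ 31752
[q^31] f(31)=29791,f(1)=1 ⇒ 29792
q^32  k|32↦f(k): 32:32768 16:4096 8:512 4:64 2:8 1:1  a_32=37449
q^33  k|33↦f(k): 1:1 3:27 11:1331 33:35937  a_33=37296

15751, 19782, 20440, 25112, 24390, 31752, 29792, 37449, 37296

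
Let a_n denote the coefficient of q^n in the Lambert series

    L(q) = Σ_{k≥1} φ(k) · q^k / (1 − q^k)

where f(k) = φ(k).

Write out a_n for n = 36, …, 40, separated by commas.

d|36:{1,2,3,4,6,9,12,18,36}  Σφ=1+1+2+2+2+6+4+6+12=36
[q^37] φ(1)=1,φ(37)=36 ⇒ 37
[q^38] φ(1)=1,φ(2)=1,φ(19)=18,φ(38)=18 ⇒ 38
q^39  k|39↦φ(k): 39:24 13:12 3:2 1:1  a_39=39
[q^40] φ(1)=1,φ(2)=1,φ(4)=2,φ(5)=4,φ(8)=4,φ(10)=4,φ(20)=8,φ(40)=16 ⇒ 40

36, 37, 38, 39, 40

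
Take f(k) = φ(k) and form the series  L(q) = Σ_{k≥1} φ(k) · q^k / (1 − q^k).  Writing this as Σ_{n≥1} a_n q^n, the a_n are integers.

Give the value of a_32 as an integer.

[q^32] φ(1)=1,φ(2)=1,φ(4)=2,φ(8)=4,φ(16)=8,φ(32)=16 ⇒ 32

a_32 = 32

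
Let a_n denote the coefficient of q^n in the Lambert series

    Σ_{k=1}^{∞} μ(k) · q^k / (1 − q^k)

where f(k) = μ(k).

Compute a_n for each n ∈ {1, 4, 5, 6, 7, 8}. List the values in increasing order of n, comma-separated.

d|1:{1}  Σμ=1=1
n=4: 4·1 2·2 1·4  μ→[0+(-1)+1]=0
[q^5] μ(1)=1,μ(5)=-1 ⇒ 0
[q^6] μ(1)=1,μ(2)=-1,μ(3)=-1,μ(6)=1 ⇒ 0
q^7  k|7↦μ(k): 1:1 7:-1  a_7=0
n=8: 1·8 2·4 4·2 8·1  μ→[1+(-1)+0+0]=0

1, 0, 0, 0, 0, 0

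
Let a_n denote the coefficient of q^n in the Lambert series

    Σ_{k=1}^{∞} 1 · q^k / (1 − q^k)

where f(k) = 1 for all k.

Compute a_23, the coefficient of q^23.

q^23  k|23↦f(k): 23:1 1:1  a_23=2

a_23 = 2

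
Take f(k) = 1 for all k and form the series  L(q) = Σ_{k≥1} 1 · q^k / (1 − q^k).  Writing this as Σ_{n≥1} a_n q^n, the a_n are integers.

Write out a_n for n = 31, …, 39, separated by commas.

2, 6, 4, 4, 4, 9, 2, 4, 4

d|31:{31,1}  Σf=1+1=2
n=32: 1·32 2·16 4·8 8·4 16·2 32·1  f→[1+1+1+1+1+1]=6
q^33  k|33↦f(k): 33:1 11:1 3:1 1:1  a_33=4
q^34  k|34↦f(k): 1:1 2:1 17:1 34:1  a_34=4
n=35: 1·35 5·7 7·5 35·1  f→[1+1+1+1]=4
q^36  k|36↦f(k): 1:1 2:1 3:1 4:1 6:1 9:1 12:1 18:1 36:1  a_36=9
[q^37] f(37)=1,f(1)=1 ⇒ 2
[q^38] f(1)=1,f(2)=1,f(19)=1,f(38)=1 ⇒ 4
[q^39] f(1)=1,f(3)=1,f(13)=1,f(39)=1 ⇒ 4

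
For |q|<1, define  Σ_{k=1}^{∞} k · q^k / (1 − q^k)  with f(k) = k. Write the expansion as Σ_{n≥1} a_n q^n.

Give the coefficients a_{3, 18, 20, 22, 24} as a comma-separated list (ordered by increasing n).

n=3: 3·1 1·3  f→[3+1]=4
d|18:{1,2,3,6,9,18}  Σf=1+2+3+6+9+18=39
q^20  k|20↦f(k): 1:1 2:2 4:4 5:5 10:10 20:20  a_20=42
q^22  k|22↦f(k): 1:1 2:2 11:11 22:22  a_22=36
n=24: 1·24 2·12 3·8 4·6 6·4 8·3 12·2 24·1  f→[1+2+3+4+6+8+12+24]=60

4, 39, 42, 36, 60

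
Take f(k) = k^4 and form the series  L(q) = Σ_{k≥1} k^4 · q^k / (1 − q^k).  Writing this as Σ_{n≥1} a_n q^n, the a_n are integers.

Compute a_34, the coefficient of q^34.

n=34: 1·34 2·17 17·2 34·1  f→[1+16+83521+1336336]=1419874

a_34 = 1419874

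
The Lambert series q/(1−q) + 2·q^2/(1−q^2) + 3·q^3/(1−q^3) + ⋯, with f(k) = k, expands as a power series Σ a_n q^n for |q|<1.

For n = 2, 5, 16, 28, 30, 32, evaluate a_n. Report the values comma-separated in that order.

3, 6, 31, 56, 72, 63

d|2:{2,1}  Σf=2+1=3
[q^5] f(5)=5,f(1)=1 ⇒ 6
d|16:{1,2,4,8,16}  Σf=1+2+4+8+16=31
[q^28] f(28)=28,f(14)=14,f(7)=7,f(4)=4,f(2)=2,f(1)=1 ⇒ 56
q^30  k|30↦f(k): 1:1 2:2 3:3 5:5 6:6 10:10 15:15 30:30  a_30=72
[q^32] f(32)=32,f(16)=16,f(8)=8,f(4)=4,f(2)=2,f(1)=1 ⇒ 63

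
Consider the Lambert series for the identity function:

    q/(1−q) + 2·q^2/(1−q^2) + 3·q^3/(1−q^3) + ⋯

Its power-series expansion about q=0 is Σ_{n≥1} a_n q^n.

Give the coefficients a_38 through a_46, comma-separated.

n=38: 1·38 2·19 19·2 38·1  f→[1+2+19+38]=60
n=39: 39·1 13·3 3·13 1·39  f→[39+13+3+1]=56
d|40:{1,2,4,5,8,10,20,40}  Σf=1+2+4+5+8+10+20+40=90
[q^41] f(41)=41,f(1)=1 ⇒ 42
q^42  k|42↦f(k): 1:1 2:2 3:3 6:6 7:7 14:14 21:21 42:42  a_42=96
d|43:{1,43}  Σf=1+43=44
n=44: 44·1 22·2 11·4 4·11 2·22 1·44  f→[44+22+11+4+2+1]=84
[q^45] f(45)=45,f(15)=15,f(9)=9,f(5)=5,f(3)=3,f(1)=1 ⇒ 78
n=46: 1·46 2·23 23·2 46·1  f→[1+2+23+46]=72

60, 56, 90, 42, 96, 44, 84, 78, 72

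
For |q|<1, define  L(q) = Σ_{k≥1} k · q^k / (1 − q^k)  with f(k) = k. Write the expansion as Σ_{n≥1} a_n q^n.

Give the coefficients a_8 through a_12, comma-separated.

15, 13, 18, 12, 28

d|8:{1,2,4,8}  Σf=1+2+4+8=15
n=9: 9·1 3·3 1·9  f→[9+3+1]=13
[q^10] f(10)=10,f(5)=5,f(2)=2,f(1)=1 ⇒ 18
n=11: 1·11 11·1  f→[1+11]=12
d|12:{12,6,4,3,2,1}  Σf=12+6+4+3+2+1=28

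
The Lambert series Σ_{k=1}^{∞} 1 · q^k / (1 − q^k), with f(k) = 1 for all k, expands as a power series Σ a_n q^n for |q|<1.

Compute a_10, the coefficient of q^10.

n=10: 10·1 5·2 2·5 1·10  f→[1+1+1+1]=4

a_10 = 4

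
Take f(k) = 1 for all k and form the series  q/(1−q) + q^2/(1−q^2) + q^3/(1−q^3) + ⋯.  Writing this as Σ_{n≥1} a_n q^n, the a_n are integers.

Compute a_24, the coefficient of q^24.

a_24 = 8

[q^24] f(1)=1,f(2)=1,f(3)=1,f(4)=1,f(6)=1,f(8)=1,f(12)=1,f(24)=1 ⇒ 8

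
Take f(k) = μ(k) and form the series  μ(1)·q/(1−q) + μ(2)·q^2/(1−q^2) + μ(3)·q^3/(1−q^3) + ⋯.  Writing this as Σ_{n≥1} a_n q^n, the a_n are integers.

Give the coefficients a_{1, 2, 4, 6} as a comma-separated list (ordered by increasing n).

1, 0, 0, 0

q^1  k|1↦μ(k): 1:1  a_1=1
q^2  k|2↦μ(k): 2:-1 1:1  a_2=0
d|4:{1,2,4}  Σμ=1+(-1)+0=0
[q^6] μ(1)=1,μ(2)=-1,μ(3)=-1,μ(6)=1 ⇒ 0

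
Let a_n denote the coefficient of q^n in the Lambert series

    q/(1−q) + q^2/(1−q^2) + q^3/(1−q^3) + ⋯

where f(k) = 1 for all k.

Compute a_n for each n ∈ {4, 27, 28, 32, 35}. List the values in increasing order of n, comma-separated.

d|4:{4,2,1}  Σf=1+1+1=3
[q^27] f(27)=1,f(9)=1,f(3)=1,f(1)=1 ⇒ 4
d|28:{1,2,4,7,14,28}  Σf=1+1+1+1+1+1=6
d|32:{1,2,4,8,16,32}  Σf=1+1+1+1+1+1=6
n=35: 35·1 7·5 5·7 1·35  f→[1+1+1+1]=4

3, 4, 6, 6, 4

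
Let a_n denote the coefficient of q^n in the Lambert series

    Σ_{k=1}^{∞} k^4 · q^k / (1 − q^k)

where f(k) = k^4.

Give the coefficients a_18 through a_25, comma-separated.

112931, 130322, 170898, 196964, 248914, 279842, 358258, 391251

[q^18] f(1)=1,f(2)=16,f(3)=81,f(6)=1296,f(9)=6561,f(18)=104976 ⇒ 112931
q^19  k|19↦f(k): 19:130321 1:1  a_19=130322
n=20: 1·20 2·10 4·5 5·4 10·2 20·1  f→[1+16+256+625+10000+160000]=170898
n=21: 21·1 7·3 3·7 1·21  f→[194481+2401+81+1]=196964
q^22  k|22↦f(k): 22:234256 11:14641 2:16 1:1  a_22=248914
q^23  k|23↦f(k): 1:1 23:279841  a_23=279842
d|24:{24,12,8,6,4,3,2,1}  Σf=331776+20736+4096+1296+256+81+16+1=358258
n=25: 1·25 5·5 25·1  f→[1+625+390625]=391251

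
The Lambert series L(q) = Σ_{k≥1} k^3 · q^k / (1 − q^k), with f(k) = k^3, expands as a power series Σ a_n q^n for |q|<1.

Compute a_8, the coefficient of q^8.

[q^8] f(1)=1,f(2)=8,f(4)=64,f(8)=512 ⇒ 585

a_8 = 585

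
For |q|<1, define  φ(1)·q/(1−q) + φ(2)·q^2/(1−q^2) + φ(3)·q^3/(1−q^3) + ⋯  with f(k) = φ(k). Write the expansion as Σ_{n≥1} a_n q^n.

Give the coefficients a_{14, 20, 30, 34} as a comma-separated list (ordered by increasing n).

[q^14] φ(1)=1,φ(2)=1,φ(7)=6,φ(14)=6 ⇒ 14
n=20: 1·20 2·10 4·5 5·4 10·2 20·1  φ→[1+1+2+4+4+8]=20
q^30  k|30↦φ(k): 1:1 2:1 3:2 5:4 6:2 10:4 15:8 30:8  a_30=30
n=34: 34·1 17·2 2·17 1·34  φ→[16+16+1+1]=34

14, 20, 30, 34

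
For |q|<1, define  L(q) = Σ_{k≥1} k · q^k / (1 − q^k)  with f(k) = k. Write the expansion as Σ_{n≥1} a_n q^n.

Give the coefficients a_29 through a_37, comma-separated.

d|29:{29,1}  Σf=29+1=30
n=30: 30·1 15·2 10·3 6·5 5·6 3·10 2·15 1·30  f→[30+15+10+6+5+3+2+1]=72
n=31: 1·31 31·1  f→[1+31]=32
n=32: 32·1 16·2 8·4 4·8 2·16 1·32  f→[32+16+8+4+2+1]=63
q^33  k|33↦f(k): 1:1 3:3 11:11 33:33  a_33=48
[q^34] f(1)=1,f(2)=2,f(17)=17,f(34)=34 ⇒ 54
[q^35] f(35)=35,f(7)=7,f(5)=5,f(1)=1 ⇒ 48
[q^36] f(36)=36,f(18)=18,f(12)=12,f(9)=9,f(6)=6,f(4)=4,f(3)=3,f(2)=2,f(1)=1 ⇒ 91
d|37:{37,1}  Σf=37+1=38

30, 72, 32, 63, 48, 54, 48, 91, 38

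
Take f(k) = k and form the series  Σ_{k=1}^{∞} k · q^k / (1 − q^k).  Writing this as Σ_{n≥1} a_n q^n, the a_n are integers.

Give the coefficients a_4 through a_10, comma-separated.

d|4:{1,2,4}  Σf=1+2+4=7
d|5:{5,1}  Σf=5+1=6
n=6: 6·1 3·2 2·3 1·6  f→[6+3+2+1]=12
[q^7] f(7)=7,f(1)=1 ⇒ 8
d|8:{1,2,4,8}  Σf=1+2+4+8=15
[q^9] f(9)=9,f(3)=3,f(1)=1 ⇒ 13
d|10:{1,2,5,10}  Σf=1+2+5+10=18

7, 6, 12, 8, 15, 13, 18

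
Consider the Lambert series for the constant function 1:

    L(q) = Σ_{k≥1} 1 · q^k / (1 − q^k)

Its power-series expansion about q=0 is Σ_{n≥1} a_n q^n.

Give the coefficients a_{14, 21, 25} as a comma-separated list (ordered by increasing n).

4, 4, 3

n=14: 1·14 2·7 7·2 14·1  f→[1+1+1+1]=4
n=21: 21·1 7·3 3·7 1·21  f→[1+1+1+1]=4
n=25: 25·1 5·5 1·25  f→[1+1+1]=3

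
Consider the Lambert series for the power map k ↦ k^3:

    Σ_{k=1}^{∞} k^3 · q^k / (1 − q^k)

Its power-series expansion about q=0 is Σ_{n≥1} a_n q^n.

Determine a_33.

[q^33] f(33)=35937,f(11)=1331,f(3)=27,f(1)=1 ⇒ 37296

a_33 = 37296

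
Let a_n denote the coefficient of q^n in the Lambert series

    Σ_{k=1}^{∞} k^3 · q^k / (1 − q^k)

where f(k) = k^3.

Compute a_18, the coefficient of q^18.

a_18 = 6813

d|18:{18,9,6,3,2,1}  Σf=5832+729+216+27+8+1=6813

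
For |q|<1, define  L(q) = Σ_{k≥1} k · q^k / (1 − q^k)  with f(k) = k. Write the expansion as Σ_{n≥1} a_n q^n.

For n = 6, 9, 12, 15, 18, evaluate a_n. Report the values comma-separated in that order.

12, 13, 28, 24, 39

[q^6] f(6)=6,f(3)=3,f(2)=2,f(1)=1 ⇒ 12
d|9:{9,3,1}  Σf=9+3+1=13
[q^12] f(12)=12,f(6)=6,f(4)=4,f(3)=3,f(2)=2,f(1)=1 ⇒ 28
n=15: 15·1 5·3 3·5 1·15  f→[15+5+3+1]=24
[q^18] f(18)=18,f(9)=9,f(6)=6,f(3)=3,f(2)=2,f(1)=1 ⇒ 39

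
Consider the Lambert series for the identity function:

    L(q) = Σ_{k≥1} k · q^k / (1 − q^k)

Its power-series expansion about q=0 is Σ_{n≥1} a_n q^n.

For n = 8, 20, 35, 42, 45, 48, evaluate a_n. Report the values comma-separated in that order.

15, 42, 48, 96, 78, 124

n=8: 1·8 2·4 4·2 8·1  f→[1+2+4+8]=15
d|20:{20,10,5,4,2,1}  Σf=20+10+5+4+2+1=42
q^35  k|35↦f(k): 1:1 5:5 7:7 35:35  a_35=48
[q^42] f(42)=42,f(21)=21,f(14)=14,f(7)=7,f(6)=6,f(3)=3,f(2)=2,f(1)=1 ⇒ 96
q^45  k|45↦f(k): 45:45 15:15 9:9 5:5 3:3 1:1  a_45=78
[q^48] f(48)=48,f(24)=24,f(16)=16,f(12)=12,f(8)=8,f(6)=6,f(4)=4,f(3)=3,f(2)=2,f(1)=1 ⇒ 124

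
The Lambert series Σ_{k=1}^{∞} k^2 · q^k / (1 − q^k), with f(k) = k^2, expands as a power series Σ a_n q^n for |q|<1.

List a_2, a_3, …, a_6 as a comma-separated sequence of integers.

5, 10, 21, 26, 50

[q^2] f(2)=4,f(1)=1 ⇒ 5
[q^3] f(3)=9,f(1)=1 ⇒ 10
q^4  k|4↦f(k): 1:1 2:4 4:16  a_4=21
d|5:{5,1}  Σf=25+1=26
[q^6] f(6)=36,f(3)=9,f(2)=4,f(1)=1 ⇒ 50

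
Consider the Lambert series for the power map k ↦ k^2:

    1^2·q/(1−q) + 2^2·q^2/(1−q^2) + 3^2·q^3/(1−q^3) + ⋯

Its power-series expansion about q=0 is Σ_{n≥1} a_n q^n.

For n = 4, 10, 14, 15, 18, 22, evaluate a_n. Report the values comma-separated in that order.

21, 130, 250, 260, 455, 610

q^4  k|4↦f(k): 1:1 2:4 4:16  a_4=21
n=10: 10·1 5·2 2·5 1·10  f→[100+25+4+1]=130
d|14:{14,7,2,1}  Σf=196+49+4+1=250
q^15  k|15↦f(k): 1:1 3:9 5:25 15:225  a_15=260
n=18: 18·1 9·2 6·3 3·6 2·9 1·18  f→[324+81+36+9+4+1]=455
n=22: 1·22 2·11 11·2 22·1  f→[1+4+121+484]=610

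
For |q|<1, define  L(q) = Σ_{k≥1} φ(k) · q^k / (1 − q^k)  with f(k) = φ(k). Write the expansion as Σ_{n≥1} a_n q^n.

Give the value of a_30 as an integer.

n=30: 30·1 15·2 10·3 6·5 5·6 3·10 2·15 1·30  φ→[8+8+4+2+4+2+1+1]=30

a_30 = 30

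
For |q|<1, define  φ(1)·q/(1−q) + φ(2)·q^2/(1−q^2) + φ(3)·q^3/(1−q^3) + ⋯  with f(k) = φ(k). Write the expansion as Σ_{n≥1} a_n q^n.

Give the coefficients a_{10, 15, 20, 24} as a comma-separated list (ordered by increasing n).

q^10  k|10↦φ(k): 10:4 5:4 2:1 1:1  a_10=10
q^15  k|15↦φ(k): 1:1 3:2 5:4 15:8  a_15=15
n=20: 20·1 10·2 5·4 4·5 2·10 1·20  φ→[8+4+4+2+1+1]=20
n=24: 1·24 2·12 3·8 4·6 6·4 8·3 12·2 24·1  φ→[1+1+2+2+2+4+4+8]=24

10, 15, 20, 24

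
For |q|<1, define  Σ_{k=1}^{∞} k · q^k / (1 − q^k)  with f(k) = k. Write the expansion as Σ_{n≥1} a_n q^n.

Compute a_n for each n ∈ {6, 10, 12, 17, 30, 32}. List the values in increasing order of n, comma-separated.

d|6:{6,3,2,1}  Σf=6+3+2+1=12
q^10  k|10↦f(k): 1:1 2:2 5:5 10:10  a_10=18
q^12  k|12↦f(k): 12:12 6:6 4:4 3:3 2:2 1:1  a_12=28
n=17: 17·1 1·17  f→[17+1]=18
[q^30] f(1)=1,f(2)=2,f(3)=3,f(5)=5,f(6)=6,f(10)=10,f(15)=15,f(30)=30 ⇒ 72
n=32: 32·1 16·2 8·4 4·8 2·16 1·32  f→[32+16+8+4+2+1]=63

12, 18, 28, 18, 72, 63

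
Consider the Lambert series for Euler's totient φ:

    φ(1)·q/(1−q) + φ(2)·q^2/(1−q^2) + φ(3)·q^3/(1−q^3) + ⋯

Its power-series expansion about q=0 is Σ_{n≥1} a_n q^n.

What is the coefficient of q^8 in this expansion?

n=8: 8·1 4·2 2·4 1·8  φ→[4+2+1+1]=8

a_8 = 8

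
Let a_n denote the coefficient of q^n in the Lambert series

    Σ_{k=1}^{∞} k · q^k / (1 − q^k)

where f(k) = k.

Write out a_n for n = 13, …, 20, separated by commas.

14, 24, 24, 31, 18, 39, 20, 42

q^13  k|13↦f(k): 1:1 13:13  a_13=14
n=14: 14·1 7·2 2·7 1·14  f→[14+7+2+1]=24
q^15  k|15↦f(k): 15:15 5:5 3:3 1:1  a_15=24
n=16: 1·16 2·8 4·4 8·2 16·1  f→[1+2+4+8+16]=31
q^17  k|17↦f(k): 17:17 1:1  a_17=18
[q^18] f(18)=18,f(9)=9,f(6)=6,f(3)=3,f(2)=2,f(1)=1 ⇒ 39
q^19  k|19↦f(k): 19:19 1:1  a_19=20
n=20: 20·1 10·2 5·4 4·5 2·10 1·20  f→[20+10+5+4+2+1]=42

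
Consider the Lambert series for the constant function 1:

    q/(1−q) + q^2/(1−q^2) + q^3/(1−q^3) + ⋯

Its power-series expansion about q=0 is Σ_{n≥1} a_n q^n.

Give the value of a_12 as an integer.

a_12 = 6

[q^12] f(1)=1,f(2)=1,f(3)=1,f(4)=1,f(6)=1,f(12)=1 ⇒ 6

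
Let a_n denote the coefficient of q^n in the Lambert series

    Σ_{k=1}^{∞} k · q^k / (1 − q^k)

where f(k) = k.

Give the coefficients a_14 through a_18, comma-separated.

d|14:{1,2,7,14}  Σf=1+2+7+14=24
n=15: 1·15 3·5 5·3 15·1  f→[1+3+5+15]=24
n=16: 16·1 8·2 4·4 2·8 1·16  f→[16+8+4+2+1]=31
n=17: 17·1 1·17  f→[17+1]=18
q^18  k|18↦f(k): 1:1 2:2 3:3 6:6 9:9 18:18  a_18=39

24, 24, 31, 18, 39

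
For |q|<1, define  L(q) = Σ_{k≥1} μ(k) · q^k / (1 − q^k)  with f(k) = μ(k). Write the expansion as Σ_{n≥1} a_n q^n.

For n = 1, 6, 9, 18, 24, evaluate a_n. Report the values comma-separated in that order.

1, 0, 0, 0, 0

[q^1] μ(1)=1 ⇒ 1
[q^6] μ(6)=1,μ(3)=-1,μ(2)=-1,μ(1)=1 ⇒ 0
q^9  k|9↦μ(k): 9:0 3:-1 1:1  a_9=0
[q^18] μ(1)=1,μ(2)=-1,μ(3)=-1,μ(6)=1,μ(9)=0,μ(18)=0 ⇒ 0
n=24: 1·24 2·12 3·8 4·6 6·4 8·3 12·2 24·1  μ→[1+(-1)+(-1)+0+1+0+0+0]=0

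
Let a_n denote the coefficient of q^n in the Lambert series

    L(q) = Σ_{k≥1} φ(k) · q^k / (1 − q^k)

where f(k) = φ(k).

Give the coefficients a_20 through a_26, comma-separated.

d|20:{20,10,5,4,2,1}  Σφ=8+4+4+2+1+1=20
d|21:{1,3,7,21}  Σφ=1+2+6+12=21
n=22: 22·1 11·2 2·11 1·22  φ→[10+10+1+1]=22
q^23  k|23↦φ(k): 23:22 1:1  a_23=23
[q^24] φ(1)=1,φ(2)=1,φ(3)=2,φ(4)=2,φ(6)=2,φ(8)=4,φ(12)=4,φ(24)=8 ⇒ 24
q^25  k|25↦φ(k): 1:1 5:4 25:20  a_25=25
[q^26] φ(1)=1,φ(2)=1,φ(13)=12,φ(26)=12 ⇒ 26

20, 21, 22, 23, 24, 25, 26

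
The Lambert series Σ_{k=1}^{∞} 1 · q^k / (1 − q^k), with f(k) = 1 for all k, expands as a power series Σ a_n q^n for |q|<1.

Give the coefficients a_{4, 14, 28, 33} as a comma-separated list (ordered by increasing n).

[q^4] f(4)=1,f(2)=1,f(1)=1 ⇒ 3
d|14:{14,7,2,1}  Σf=1+1+1+1=4
q^28  k|28↦f(k): 28:1 14:1 7:1 4:1 2:1 1:1  a_28=6
q^33  k|33↦f(k): 33:1 11:1 3:1 1:1  a_33=4

3, 4, 6, 4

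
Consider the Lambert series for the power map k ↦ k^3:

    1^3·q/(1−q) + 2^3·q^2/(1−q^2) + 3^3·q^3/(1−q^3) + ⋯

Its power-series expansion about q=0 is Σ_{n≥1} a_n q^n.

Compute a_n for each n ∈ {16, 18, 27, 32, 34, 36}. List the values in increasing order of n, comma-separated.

4681, 6813, 20440, 37449, 44226, 55261

d|16:{1,2,4,8,16}  Σf=1+8+64+512+4096=4681
q^18  k|18↦f(k): 1:1 2:8 3:27 6:216 9:729 18:5832  a_18=6813
n=27: 1·27 3·9 9·3 27·1  f→[1+27+729+19683]=20440
q^32  k|32↦f(k): 32:32768 16:4096 8:512 4:64 2:8 1:1  a_32=37449
d|34:{1,2,17,34}  Σf=1+8+4913+39304=44226
q^36  k|36↦f(k): 36:46656 18:5832 12:1728 9:729 6:216 4:64 3:27 2:8 1:1  a_36=55261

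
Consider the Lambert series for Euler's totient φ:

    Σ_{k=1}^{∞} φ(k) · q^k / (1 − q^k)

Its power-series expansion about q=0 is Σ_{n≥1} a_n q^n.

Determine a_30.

[q^30] φ(1)=1,φ(2)=1,φ(3)=2,φ(5)=4,φ(6)=2,φ(10)=4,φ(15)=8,φ(30)=8 ⇒ 30

a_30 = 30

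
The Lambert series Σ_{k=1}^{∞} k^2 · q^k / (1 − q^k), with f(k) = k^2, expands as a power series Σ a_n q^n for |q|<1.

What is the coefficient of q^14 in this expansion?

d|14:{1,2,7,14}  Σf=1+4+49+196=250

a_14 = 250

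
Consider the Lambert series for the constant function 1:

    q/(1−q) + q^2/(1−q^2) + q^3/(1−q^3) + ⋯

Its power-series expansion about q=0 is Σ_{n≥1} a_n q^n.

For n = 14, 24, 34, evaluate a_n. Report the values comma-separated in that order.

[q^14] f(1)=1,f(2)=1,f(7)=1,f(14)=1 ⇒ 4
[q^24] f(1)=1,f(2)=1,f(3)=1,f(4)=1,f(6)=1,f(8)=1,f(12)=1,f(24)=1 ⇒ 8
[q^34] f(1)=1,f(2)=1,f(17)=1,f(34)=1 ⇒ 4

4, 8, 4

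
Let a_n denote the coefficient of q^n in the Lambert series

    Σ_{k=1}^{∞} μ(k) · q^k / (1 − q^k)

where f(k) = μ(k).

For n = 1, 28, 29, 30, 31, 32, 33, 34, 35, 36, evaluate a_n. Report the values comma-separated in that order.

1, 0, 0, 0, 0, 0, 0, 0, 0, 0

d|1:{1}  Σμ=1=1
[q^28] μ(1)=1,μ(2)=-1,μ(4)=0,μ(7)=-1,μ(14)=1,μ(28)=0 ⇒ 0
n=29: 29·1 1·29  μ→[(-1)+1]=0
n=30: 1·30 2·15 3·10 5·6 6·5 10·3 15·2 30·1  μ→[1+(-1)+(-1)+(-1)+1+1+1+(-1)]=0
q^31  k|31↦μ(k): 31:-1 1:1  a_31=0
q^32  k|32↦μ(k): 32:0 16:0 8:0 4:0 2:-1 1:1  a_32=0
q^33  k|33↦μ(k): 33:1 11:-1 3:-1 1:1  a_33=0
n=34: 1·34 2·17 17·2 34·1  μ→[1+(-1)+(-1)+1]=0
q^35  k|35↦μ(k): 1:1 5:-1 7:-1 35:1  a_35=0
q^36  k|36↦μ(k): 36:0 18:0 12:0 9:0 6:1 4:0 3:-1 2:-1 1:1  a_36=0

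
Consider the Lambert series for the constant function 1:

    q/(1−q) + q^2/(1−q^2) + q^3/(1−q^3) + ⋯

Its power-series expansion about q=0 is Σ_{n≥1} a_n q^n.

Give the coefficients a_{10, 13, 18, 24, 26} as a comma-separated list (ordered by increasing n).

4, 2, 6, 8, 4

n=10: 10·1 5·2 2·5 1·10  f→[1+1+1+1]=4
n=13: 13·1 1·13  f→[1+1]=2
[q^18] f(18)=1,f(9)=1,f(6)=1,f(3)=1,f(2)=1,f(1)=1 ⇒ 6
d|24:{1,2,3,4,6,8,12,24}  Σf=1+1+1+1+1+1+1+1=8
n=26: 1·26 2·13 13·2 26·1  f→[1+1+1+1]=4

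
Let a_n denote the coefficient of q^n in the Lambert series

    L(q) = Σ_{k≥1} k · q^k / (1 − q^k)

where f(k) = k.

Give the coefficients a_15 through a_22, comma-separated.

24, 31, 18, 39, 20, 42, 32, 36

q^15  k|15↦f(k): 15:15 5:5 3:3 1:1  a_15=24
d|16:{1,2,4,8,16}  Σf=1+2+4+8+16=31
n=17: 1·17 17·1  f→[1+17]=18
[q^18] f(18)=18,f(9)=9,f(6)=6,f(3)=3,f(2)=2,f(1)=1 ⇒ 39
n=19: 19·1 1·19  f→[19+1]=20
[q^20] f(20)=20,f(10)=10,f(5)=5,f(4)=4,f(2)=2,f(1)=1 ⇒ 42
[q^21] f(1)=1,f(3)=3,f(7)=7,f(21)=21 ⇒ 32
q^22  k|22↦f(k): 1:1 2:2 11:11 22:22  a_22=36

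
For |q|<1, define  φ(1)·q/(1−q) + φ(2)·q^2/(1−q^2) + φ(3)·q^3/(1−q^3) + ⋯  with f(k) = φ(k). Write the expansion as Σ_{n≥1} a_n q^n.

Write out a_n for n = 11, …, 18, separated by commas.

d|11:{1,11}  Σφ=1+10=11
q^12  k|12↦φ(k): 1:1 2:1 3:2 4:2 6:2 12:4  a_12=12
n=13: 13·1 1·13  φ→[12+1]=13
q^14  k|14↦φ(k): 14:6 7:6 2:1 1:1  a_14=14
n=15: 15·1 5·3 3·5 1·15  φ→[8+4+2+1]=15
n=16: 16·1 8·2 4·4 2·8 1·16  φ→[8+4+2+1+1]=16
d|17:{17,1}  Σφ=16+1=17
q^18  k|18↦φ(k): 1:1 2:1 3:2 6:2 9:6 18:6  a_18=18

11, 12, 13, 14, 15, 16, 17, 18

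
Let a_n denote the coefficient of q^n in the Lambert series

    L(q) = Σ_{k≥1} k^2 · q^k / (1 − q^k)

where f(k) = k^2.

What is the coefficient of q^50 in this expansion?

a_50 = 3255

n=50: 1·50 2·25 5·10 10·5 25·2 50·1  f→[1+4+25+100+625+2500]=3255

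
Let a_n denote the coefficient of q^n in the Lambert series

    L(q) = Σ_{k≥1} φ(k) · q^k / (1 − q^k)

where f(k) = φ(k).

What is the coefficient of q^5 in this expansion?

[q^5] φ(5)=4,φ(1)=1 ⇒ 5

a_5 = 5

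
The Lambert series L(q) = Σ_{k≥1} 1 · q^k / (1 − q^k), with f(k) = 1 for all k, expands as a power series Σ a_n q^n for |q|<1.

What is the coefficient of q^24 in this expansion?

d|24:{1,2,3,4,6,8,12,24}  Σf=1+1+1+1+1+1+1+1=8

a_24 = 8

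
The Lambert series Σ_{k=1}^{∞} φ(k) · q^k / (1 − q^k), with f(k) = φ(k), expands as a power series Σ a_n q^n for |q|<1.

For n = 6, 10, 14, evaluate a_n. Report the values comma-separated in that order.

n=6: 1·6 2·3 3·2 6·1  φ→[1+1+2+2]=6
n=10: 1·10 2·5 5·2 10·1  φ→[1+1+4+4]=10
q^14  k|14↦φ(k): 14:6 7:6 2:1 1:1  a_14=14

6, 10, 14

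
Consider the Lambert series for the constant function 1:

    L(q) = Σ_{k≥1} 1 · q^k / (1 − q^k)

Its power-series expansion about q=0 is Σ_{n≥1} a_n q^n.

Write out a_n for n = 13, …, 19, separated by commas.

2, 4, 4, 5, 2, 6, 2

q^13  k|13↦f(k): 1:1 13:1  a_13=2
[q^14] f(1)=1,f(2)=1,f(7)=1,f(14)=1 ⇒ 4
[q^15] f(1)=1,f(3)=1,f(5)=1,f(15)=1 ⇒ 4
d|16:{1,2,4,8,16}  Σf=1+1+1+1+1=5
n=17: 1·17 17·1  f→[1+1]=2
n=18: 18·1 9·2 6·3 3·6 2·9 1·18  f→[1+1+1+1+1+1]=6
d|19:{1,19}  Σf=1+1=2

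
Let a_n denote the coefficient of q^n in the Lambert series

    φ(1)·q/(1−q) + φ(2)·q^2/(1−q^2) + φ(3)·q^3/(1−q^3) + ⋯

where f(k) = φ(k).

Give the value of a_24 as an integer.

q^24  k|24↦φ(k): 1:1 2:1 3:2 4:2 6:2 8:4 12:4 24:8  a_24=24

a_24 = 24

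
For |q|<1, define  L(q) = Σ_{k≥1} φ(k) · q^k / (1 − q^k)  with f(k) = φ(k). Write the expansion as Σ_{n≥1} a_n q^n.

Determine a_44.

n=44: 1·44 2·22 4·11 11·4 22·2 44·1  φ→[1+1+2+10+10+20]=44

a_44 = 44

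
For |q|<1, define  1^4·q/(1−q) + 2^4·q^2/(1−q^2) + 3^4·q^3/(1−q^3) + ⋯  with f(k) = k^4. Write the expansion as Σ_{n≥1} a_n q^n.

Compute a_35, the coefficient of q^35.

a_35 = 1503652

q^35  k|35↦f(k): 1:1 5:625 7:2401 35:1500625  a_35=1503652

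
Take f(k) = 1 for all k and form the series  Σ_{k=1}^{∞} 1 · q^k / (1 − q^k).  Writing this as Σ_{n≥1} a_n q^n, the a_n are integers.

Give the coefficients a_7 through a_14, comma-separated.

q^7  k|7↦f(k): 1:1 7:1  a_7=2
n=8: 8·1 4·2 2·4 1·8  f→[1+1+1+1]=4
[q^9] f(9)=1,f(3)=1,f(1)=1 ⇒ 3
[q^10] f(10)=1,f(5)=1,f(2)=1,f(1)=1 ⇒ 4
d|11:{11,1}  Σf=1+1=2
[q^12] f(1)=1,f(2)=1,f(3)=1,f(4)=1,f(6)=1,f(12)=1 ⇒ 6
d|13:{13,1}  Σf=1+1=2
q^14  k|14↦f(k): 1:1 2:1 7:1 14:1  a_14=4

2, 4, 3, 4, 2, 6, 2, 4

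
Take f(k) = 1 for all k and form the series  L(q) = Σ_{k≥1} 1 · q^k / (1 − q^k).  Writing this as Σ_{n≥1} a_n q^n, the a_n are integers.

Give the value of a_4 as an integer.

q^4  k|4↦f(k): 1:1 2:1 4:1  a_4=3

a_4 = 3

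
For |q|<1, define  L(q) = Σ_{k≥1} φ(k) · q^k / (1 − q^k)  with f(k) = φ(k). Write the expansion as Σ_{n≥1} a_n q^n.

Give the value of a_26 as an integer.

n=26: 1·26 2·13 13·2 26·1  φ→[1+1+12+12]=26

a_26 = 26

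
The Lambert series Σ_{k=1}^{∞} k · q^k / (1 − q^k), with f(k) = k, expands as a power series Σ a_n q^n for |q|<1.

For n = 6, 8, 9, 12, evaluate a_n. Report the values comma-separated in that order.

12, 15, 13, 28

n=6: 6·1 3·2 2·3 1·6  f→[6+3+2+1]=12
d|8:{8,4,2,1}  Σf=8+4+2+1=15
[q^9] f(1)=1,f(3)=3,f(9)=9 ⇒ 13
n=12: 12·1 6·2 4·3 3·4 2·6 1·12  f→[12+6+4+3+2+1]=28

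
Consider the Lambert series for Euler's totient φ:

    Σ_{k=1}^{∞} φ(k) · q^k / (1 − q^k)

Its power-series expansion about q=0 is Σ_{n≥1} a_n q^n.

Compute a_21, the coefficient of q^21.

d|21:{21,7,3,1}  Σφ=12+6+2+1=21

a_21 = 21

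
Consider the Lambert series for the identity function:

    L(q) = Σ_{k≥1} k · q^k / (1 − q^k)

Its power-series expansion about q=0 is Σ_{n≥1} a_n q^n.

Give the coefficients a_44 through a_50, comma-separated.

84, 78, 72, 48, 124, 57, 93

[q^44] f(1)=1,f(2)=2,f(4)=4,f(11)=11,f(22)=22,f(44)=44 ⇒ 84
n=45: 1·45 3·15 5·9 9·5 15·3 45·1  f→[1+3+5+9+15+45]=78
[q^46] f(46)=46,f(23)=23,f(2)=2,f(1)=1 ⇒ 72
[q^47] f(47)=47,f(1)=1 ⇒ 48
[q^48] f(1)=1,f(2)=2,f(3)=3,f(4)=4,f(6)=6,f(8)=8,f(12)=12,f(16)=16,f(24)=24,f(48)=48 ⇒ 124
[q^49] f(49)=49,f(7)=7,f(1)=1 ⇒ 57
[q^50] f(50)=50,f(25)=25,f(10)=10,f(5)=5,f(2)=2,f(1)=1 ⇒ 93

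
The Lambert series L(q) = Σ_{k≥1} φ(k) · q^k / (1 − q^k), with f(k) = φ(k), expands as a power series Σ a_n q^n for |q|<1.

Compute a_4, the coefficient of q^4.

[q^4] φ(1)=1,φ(2)=1,φ(4)=2 ⇒ 4

a_4 = 4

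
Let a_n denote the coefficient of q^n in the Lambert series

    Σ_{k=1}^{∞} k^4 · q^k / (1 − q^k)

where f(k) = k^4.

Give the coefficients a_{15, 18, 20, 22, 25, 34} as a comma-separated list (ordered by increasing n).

n=15: 1·15 3·5 5·3 15·1  f→[1+81+625+50625]=51332
d|18:{18,9,6,3,2,1}  Σf=104976+6561+1296+81+16+1=112931
q^20  k|20↦f(k): 1:1 2:16 4:256 5:625 10:10000 20:160000  a_20=170898
q^22  k|22↦f(k): 22:234256 11:14641 2:16 1:1  a_22=248914
[q^25] f(25)=390625,f(5)=625,f(1)=1 ⇒ 391251
[q^34] f(34)=1336336,f(17)=83521,f(2)=16,f(1)=1 ⇒ 1419874

51332, 112931, 170898, 248914, 391251, 1419874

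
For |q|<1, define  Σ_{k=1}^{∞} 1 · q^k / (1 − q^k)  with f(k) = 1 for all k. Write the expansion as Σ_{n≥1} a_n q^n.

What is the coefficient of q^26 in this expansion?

q^26  k|26↦f(k): 1:1 2:1 13:1 26:1  a_26=4

a_26 = 4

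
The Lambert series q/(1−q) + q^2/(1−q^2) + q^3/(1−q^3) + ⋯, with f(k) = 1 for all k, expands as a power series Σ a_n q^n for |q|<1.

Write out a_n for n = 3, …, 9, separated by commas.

n=3: 1·3 3·1  f→[1+1]=2
[q^4] f(4)=1,f(2)=1,f(1)=1 ⇒ 3
n=5: 1·5 5·1  f→[1+1]=2
n=6: 6·1 3·2 2·3 1·6  f→[1+1+1+1]=4
q^7  k|7↦f(k): 1:1 7:1  a_7=2
d|8:{8,4,2,1}  Σf=1+1+1+1=4
d|9:{1,3,9}  Σf=1+1+1=3

2, 3, 2, 4, 2, 4, 3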